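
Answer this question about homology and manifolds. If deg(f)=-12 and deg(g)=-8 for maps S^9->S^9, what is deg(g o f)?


Degree is multiplicative under composition: deg(g o f) = deg(g) * deg(f).
= -8 * -12 = 96

96


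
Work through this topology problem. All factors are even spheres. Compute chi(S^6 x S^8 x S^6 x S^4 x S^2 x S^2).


chi is multiplicative: chi(X x Y) = chi(X) chi(Y).
Each even-dim sphere has chi = 2. There are 6 factors.
chi = 2^6 = 64

64


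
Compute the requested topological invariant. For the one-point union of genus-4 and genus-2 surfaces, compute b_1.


For a wedge: H_1(A v B) = H_1(A) + H_1(B).
b_1(Sigma_4) = 8, b_1(Sigma_2) = 4.
b_1 = 8 + 4 = 12

12


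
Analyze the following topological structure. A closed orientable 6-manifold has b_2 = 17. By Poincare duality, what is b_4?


Poincare duality for closed orientable n-manifolds: b_k = b_{n-k}.
Here n = 6, so b_4 = b_2 = 17

17


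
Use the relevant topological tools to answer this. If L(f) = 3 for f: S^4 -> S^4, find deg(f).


L(f) = 1 + (-1)^4 deg(f) on S^4.
3 = 1 + (-1)^4 * deg(f)
(-1)^4 * deg(f) = 2
deg(f) = 2

2


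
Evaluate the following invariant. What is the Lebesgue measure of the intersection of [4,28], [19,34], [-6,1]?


Intersection = [max(a_i), min(b_i)] = [19, 1].
Since 19 > 1, the intersection is empty.
Length = 0

0


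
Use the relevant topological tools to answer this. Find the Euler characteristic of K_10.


K_10: V = 10, E = C(10,2) = 45.
chi = V - E = 10 - 45 = -35

-35


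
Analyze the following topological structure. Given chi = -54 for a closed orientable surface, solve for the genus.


chi = 2 - 2g for closed orientable surfaces.
-54 = 2 - 2g
2g = 2 - (-54) = 56
g = 28

28


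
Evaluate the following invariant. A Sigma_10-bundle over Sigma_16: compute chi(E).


For a fiber bundle F -> E -> B (with CW structure): chi(E) = chi(B) * chi(F).
chi(Sigma_16) = -30, chi(Sigma_10) = -18.
chi(E) = (-30) * (-18) = 540

540


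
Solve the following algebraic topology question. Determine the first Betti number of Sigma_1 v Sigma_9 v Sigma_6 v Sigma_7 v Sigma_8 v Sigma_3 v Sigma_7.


For a wedge X v Y: reduced H_k(X v Y) = H_k(X) + H_k(Y).
Each Sigma_g contributes b_1 = 2g.
b_1 = 2 + 18 + 12 + 14 + 16 + 6 + 14 = 82

82


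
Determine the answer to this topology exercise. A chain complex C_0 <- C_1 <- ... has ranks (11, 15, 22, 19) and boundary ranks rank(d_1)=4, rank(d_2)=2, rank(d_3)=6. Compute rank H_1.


rank H_k = rank(ker d_k) - rank(im d_{k+1}).
rank(ker d_1) = rank(C_1) - rank(d_1) = 15 - 4 = 11.
rank(im d_{1+1}) = 2.
rank H_1 = 11 - 2 = 9

9


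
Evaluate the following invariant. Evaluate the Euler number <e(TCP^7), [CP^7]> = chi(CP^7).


For any closed oriented manifold, <e(TM),[M]> = chi(M).
chi(CP^7) = 7+1 = 8

8


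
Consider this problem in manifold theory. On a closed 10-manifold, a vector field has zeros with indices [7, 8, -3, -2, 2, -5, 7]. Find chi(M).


Poincare-Hopf: chi(M) = sum of indices of zeros.
chi = (7) + (8) + (-3) + (-2) + (2) + (-5) + (7) = 14

14


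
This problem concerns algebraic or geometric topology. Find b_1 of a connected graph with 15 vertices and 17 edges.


For a connected graph: rank(pi_1) = b_1 = E - V + 1 = 1 - chi.
chi = V - E = 15 - 17 = -2.
rank = 1 - (-2) = 17 - 15 + 1 = 3

3


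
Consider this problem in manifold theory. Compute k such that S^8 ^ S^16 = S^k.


S^m ^ S^n = S^{m+n}.
k = 8 + 16 = 24

24


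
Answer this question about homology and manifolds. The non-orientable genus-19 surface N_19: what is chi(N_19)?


For a non-orientable closed surface with k crosscaps: chi = 2 - k.
Here k = 19.
chi = 2 - 19 = -17

-17


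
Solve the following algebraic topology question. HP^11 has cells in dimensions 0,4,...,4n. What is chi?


HP^11 has one cell in each dimension 0, 4, ..., 4*11 (11+1 cells, all even-dim).
chi = 11 + 1 = 12

12


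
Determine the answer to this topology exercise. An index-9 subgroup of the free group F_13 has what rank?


Nielsen-Schreier: an index-n subgroup of F_r is free of rank 1 + n(r-1).
Equivalently: chi(cover) = n*chi(base); chi(vee_r S^1) = 1 - 13 = -12.
chi(E) = 9*(-12) = -108; rank = 1 - chi(E) = 1 - (-108) = 109.
rank = 1 + 9*(13-1) = 1 + 108 = 109

109


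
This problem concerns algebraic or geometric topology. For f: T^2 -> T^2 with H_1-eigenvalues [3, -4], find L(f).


For a torus self-map: L(f) = det(I - A) where A acts on H_1.
L(f) = (1-3) * (1--4) = -2 * 5 = -10

-10


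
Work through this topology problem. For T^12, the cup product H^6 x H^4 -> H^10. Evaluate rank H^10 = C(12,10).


Cup product: H^p x H^q -> H^{p+q}; here p+q = 6+4 = 10.
rank H^k(T^n) = C(n,k).
C(12,10) = 66

66


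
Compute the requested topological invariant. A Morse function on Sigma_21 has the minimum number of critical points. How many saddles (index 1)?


A perfect Morse function has m_k = b_k.
For Sigma_21: b_0=1, b_1=2g=42, b_2=1.
Saddles m_1 = 2g = 42

42


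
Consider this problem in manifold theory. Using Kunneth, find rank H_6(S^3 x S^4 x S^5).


Each S^d has Poincare polynomial 1 + t^d.
The product S^3 x S^4 x S^5 has Poincare polynomial prod(1+t^d_i).
Expanding: b_0=1, b_3=1, b_4=1, b_5=1, b_7=1, b_8=1, b_9=1, b_12=1.
b_6 = 0

0


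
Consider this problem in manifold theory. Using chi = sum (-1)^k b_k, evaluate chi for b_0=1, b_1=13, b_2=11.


chi = sum_k (-1)^k b_k.
= (1) + (-13) + (11)
= -1

-1


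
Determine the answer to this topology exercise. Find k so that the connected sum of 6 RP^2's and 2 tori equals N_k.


Since a >= 1, the sum is non-orientable; each T^2 can be replaced by RP^2 # RP^2 (since T^2#RP^2 = 3RP^2).
Total crosscaps k = 6 + 2*2 = 10.
Check via chi: chi = 6*1 + 2*0 - (6+2-1)*2 = -8 = 2 - k = -8. Consistent.

10


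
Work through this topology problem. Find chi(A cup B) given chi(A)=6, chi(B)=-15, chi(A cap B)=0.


chi(A cup B) = chi(A) + chi(B) - chi(A cap B)
= 6 + (-15) - (0)
= -9

-9


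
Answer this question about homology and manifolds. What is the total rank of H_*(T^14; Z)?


b_k(T^14) = C(14,k), so the sum over k is sum_k C(14,k) = 2^14.
Total = 2^14 = 16384

16384


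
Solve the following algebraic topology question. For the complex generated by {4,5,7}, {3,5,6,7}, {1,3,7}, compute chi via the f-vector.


Enumerate all faces; f-vector: f_0=6, f_1=10, f_2=6, f_3=1.
chi = sum (-1)^k f_k = 1

1


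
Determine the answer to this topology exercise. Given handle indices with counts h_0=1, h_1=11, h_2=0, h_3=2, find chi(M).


Handles of index k contribute (-1)^k to chi (same as CW cells).
chi = (1) + (-11) + (0) + (-2) = -12

-12


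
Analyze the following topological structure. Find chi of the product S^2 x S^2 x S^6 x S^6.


chi is multiplicative: chi(X x Y) = chi(X) chi(Y).
Each even-dim sphere has chi = 2. There are 4 factors.
chi = 2^4 = 16

16


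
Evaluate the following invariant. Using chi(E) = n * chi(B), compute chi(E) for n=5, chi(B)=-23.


For a finite covering: chi(E) = (number of sheets) * chi(B).
chi(E) = 5 * (-23) = -115

-115


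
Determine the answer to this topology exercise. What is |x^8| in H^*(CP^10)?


|x| = 2 in H^*(CP^n).
|x^8| = 8 * |x| = 8 * 2 = 16

16


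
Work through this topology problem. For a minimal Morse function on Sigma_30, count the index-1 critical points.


A perfect Morse function has m_k = b_k.
For Sigma_30: b_0=1, b_1=2g=60, b_2=1.
Saddles m_1 = 2g = 60

60


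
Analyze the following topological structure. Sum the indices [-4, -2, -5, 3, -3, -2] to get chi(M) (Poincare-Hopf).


Poincare-Hopf: chi(M) = sum of indices of zeros.
chi = (-4) + (-2) + (-5) + (3) + (-3) + (-2) = -13

-13


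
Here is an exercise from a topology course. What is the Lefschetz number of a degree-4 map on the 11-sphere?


On S^11: L(f) = tr(f_0*) + (-1)^11 tr(f_11*) = 1 + (-1)^11 * deg(f).
L(f) = 1 + (-1)^11 * 4 = 1 + -4 = -3

-3


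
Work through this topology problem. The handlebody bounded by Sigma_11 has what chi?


A genus-g handlebody deformation retracts to a wedge of g circles.
chi(vee_g S^1) = 1 - g.
chi(H_11) = 1 - 11 = -10

-10


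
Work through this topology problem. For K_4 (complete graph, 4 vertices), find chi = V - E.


K_4: V = 4, E = C(4,2) = 6.
chi = V - E = 4 - 6 = -2

-2


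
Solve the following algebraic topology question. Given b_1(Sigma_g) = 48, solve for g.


For a closed orientable surface: b_1 = 2g.
48 = 2g
g = 48 / 2 = 24

24


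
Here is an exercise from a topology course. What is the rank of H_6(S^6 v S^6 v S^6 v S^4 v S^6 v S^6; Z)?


For a wedge of spheres, H_k (k>0) is free on one generator per sphere of dimension k.
Spheres of dimension 6: count = 5.
b_6 = 5

5


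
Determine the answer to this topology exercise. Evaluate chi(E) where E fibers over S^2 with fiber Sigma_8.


chi(S^2) = 2 (n even), chi(Sigma_8) = 2 - 2*8 = -14.
chi(E) = 2 * (-14) = -28

-28


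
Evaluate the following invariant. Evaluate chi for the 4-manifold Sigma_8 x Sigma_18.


chi(Sigma_8) = 2 - 2*8 = -14
chi(Sigma_18) = 2 - 2*18 = -34
chi(product) = (-14) * (-34) = 476

476


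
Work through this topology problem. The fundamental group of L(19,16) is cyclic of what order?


pi_1(L(p,q)) = Z/pZ for any q coprime to p.
|pi_1(L(19,16))| = 19

19


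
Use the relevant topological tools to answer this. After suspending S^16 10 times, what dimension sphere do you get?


Each suspension raises dimension by 1: Sigma S^n = S^{n+1}.
Sigma^10 S^16 = S^{16+10} = S^26

26


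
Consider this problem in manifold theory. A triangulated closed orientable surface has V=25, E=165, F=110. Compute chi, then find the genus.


chi = V - E + F = 25 - 165 + 110 = -30
For orientable closed surface: chi = 2 - 2g, so g = (2 - chi)/2.
g = (2 - (-30)) / 2 = 32 / 2 = 16

16


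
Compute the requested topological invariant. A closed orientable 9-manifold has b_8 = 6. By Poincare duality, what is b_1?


Poincare duality for closed orientable n-manifolds: b_k = b_{n-k}.
Here n = 9, so b_1 = b_8 = 6

6


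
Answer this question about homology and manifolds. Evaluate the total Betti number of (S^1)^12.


b_k(T^12) = C(12,k), so the sum over k is sum_k C(12,k) = 2^12.
Total = 2^12 = 4096

4096


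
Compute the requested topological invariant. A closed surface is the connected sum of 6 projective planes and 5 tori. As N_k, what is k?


Since a >= 1, the sum is non-orientable; each T^2 can be replaced by RP^2 # RP^2 (since T^2#RP^2 = 3RP^2).
Total crosscaps k = 6 + 2*5 = 16.
Check via chi: chi = 6*1 + 5*0 - (6+5-1)*2 = -14 = 2 - k = -14. Consistent.

16


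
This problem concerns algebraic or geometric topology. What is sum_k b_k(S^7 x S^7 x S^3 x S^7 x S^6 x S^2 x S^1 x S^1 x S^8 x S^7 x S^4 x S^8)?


Total Betti number is multiplicative under products.
Each S^d (d>=1) has total Betti number 2.
There are 12 sphere factors.
Total = 2^12 = 4096

4096


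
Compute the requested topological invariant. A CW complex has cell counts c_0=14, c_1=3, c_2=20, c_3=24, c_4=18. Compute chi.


chi = sum_k (-1)^k c_k.
= (-1)^0*14 + (-1)^1*3 + (-1)^2*20 + (-1)^3*24 + (-1)^4*18
= (14) + (-3) + (20) + (-24) + (18)
= 25

25


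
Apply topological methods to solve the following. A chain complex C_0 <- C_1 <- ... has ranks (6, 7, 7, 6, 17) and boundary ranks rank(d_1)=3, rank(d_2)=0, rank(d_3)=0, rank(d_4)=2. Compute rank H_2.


rank H_k = rank(ker d_k) - rank(im d_{k+1}).
rank(ker d_2) = rank(C_2) - rank(d_2) = 7 - 0 = 7.
rank(im d_{2+1}) = 0.
rank H_2 = 7 - 0 = 7

7


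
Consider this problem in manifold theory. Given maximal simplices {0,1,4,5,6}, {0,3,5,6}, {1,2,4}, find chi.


Enumerate all faces; f-vector: f_0=7, f_1=15, f_2=14, f_3=6, f_4=1.
chi = sum (-1)^k f_k = 1

1


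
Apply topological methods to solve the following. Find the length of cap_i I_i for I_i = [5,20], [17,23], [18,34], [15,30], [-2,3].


Intersection = [max(a_i), min(b_i)] = [18, 3].
Since 18 > 3, the intersection is empty.
Length = 0

0


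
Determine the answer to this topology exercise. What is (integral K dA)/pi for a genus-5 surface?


Gauss-Bonnet: integral K dA = 2*pi*chi(M).
chi(Sigma_5) = 2 - 2*5 = -8.
(integral K dA)/pi = 2*chi = 2*(-8) = -16

-16


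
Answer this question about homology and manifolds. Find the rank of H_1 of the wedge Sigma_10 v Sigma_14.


For a wedge: H_1(A v B) = H_1(A) + H_1(B).
b_1(Sigma_10) = 20, b_1(Sigma_14) = 28.
b_1 = 20 + 28 = 48

48


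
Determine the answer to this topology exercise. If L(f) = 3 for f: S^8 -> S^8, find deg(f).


L(f) = 1 + (-1)^8 deg(f) on S^8.
3 = 1 + (-1)^8 * deg(f)
(-1)^8 * deg(f) = 2
deg(f) = 2

2


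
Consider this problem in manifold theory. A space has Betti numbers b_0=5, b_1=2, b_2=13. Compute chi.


chi = sum_k (-1)^k b_k.
= (5) + (-2) + (13)
= 16

16


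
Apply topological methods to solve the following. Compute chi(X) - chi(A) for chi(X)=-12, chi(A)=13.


Relative Euler characteristic: chi(X, A) = chi(X) - chi(A).
= -12 - (13) = -25

-25


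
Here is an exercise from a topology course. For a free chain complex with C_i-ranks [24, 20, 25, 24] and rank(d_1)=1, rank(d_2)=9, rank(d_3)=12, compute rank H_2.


rank H_k = rank(ker d_k) - rank(im d_{k+1}).
rank(ker d_2) = rank(C_2) - rank(d_2) = 25 - 9 = 16.
rank(im d_{2+1}) = 12.
rank H_2 = 16 - 12 = 4

4


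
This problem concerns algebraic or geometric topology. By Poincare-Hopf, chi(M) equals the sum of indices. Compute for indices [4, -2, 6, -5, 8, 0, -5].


Poincare-Hopf: chi(M) = sum of indices of zeros.
chi = (4) + (-2) + (6) + (-5) + (8) + (0) + (-5) = 6

6


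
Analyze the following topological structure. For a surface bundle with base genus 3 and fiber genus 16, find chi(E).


For a fiber bundle F -> E -> B (with CW structure): chi(E) = chi(B) * chi(F).
chi(Sigma_3) = -4, chi(Sigma_16) = -30.
chi(E) = (-4) * (-30) = 120

120


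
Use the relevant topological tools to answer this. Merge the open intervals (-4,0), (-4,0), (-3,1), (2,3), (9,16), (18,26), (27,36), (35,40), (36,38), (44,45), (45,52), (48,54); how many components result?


Sort and merge overlapping open intervals.
Merged: (-4,1), (2,3), (9,16), (18,26), (27,40), (44,45), (45,54).
Number of components = 7

7


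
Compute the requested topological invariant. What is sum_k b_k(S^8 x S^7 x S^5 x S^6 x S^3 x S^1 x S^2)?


Total Betti number is multiplicative under products.
Each S^d (d>=1) has total Betti number 2.
There are 7 sphere factors.
Total = 2^7 = 128

128


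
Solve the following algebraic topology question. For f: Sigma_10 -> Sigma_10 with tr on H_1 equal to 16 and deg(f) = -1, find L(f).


L(f) = tr(f_0*) - tr(f_1*) + tr(f_2*).
= 1 - (16) + (-1)
= -16

-16


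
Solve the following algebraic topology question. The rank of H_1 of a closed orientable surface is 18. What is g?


For a closed orientable surface: b_1 = 2g.
18 = 2g
g = 18 / 2 = 9

9


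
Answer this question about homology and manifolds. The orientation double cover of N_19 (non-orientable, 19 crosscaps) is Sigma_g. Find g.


chi(N_19) = 2 - 19 = -17.
Double cover: chi(Sigma_g) = 2 * chi(N_19) = 2*(-17) = -34.
2 - 2g = -34, so g = (2 - (-34))/2 = 36/2 = 18

18


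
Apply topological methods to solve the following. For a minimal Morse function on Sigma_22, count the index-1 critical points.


A perfect Morse function has m_k = b_k.
For Sigma_22: b_0=1, b_1=2g=44, b_2=1.
Saddles m_1 = 2g = 44

44


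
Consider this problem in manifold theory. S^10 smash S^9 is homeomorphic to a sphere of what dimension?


S^m ^ S^n = S^{m+n}.
k = 10 + 9 = 19

19


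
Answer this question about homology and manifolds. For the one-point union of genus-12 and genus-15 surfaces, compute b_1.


For a wedge: H_1(A v B) = H_1(A) + H_1(B).
b_1(Sigma_12) = 24, b_1(Sigma_15) = 30.
b_1 = 24 + 30 = 54

54


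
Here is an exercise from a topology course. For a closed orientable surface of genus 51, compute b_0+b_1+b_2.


For Sigma_51: b_0 = 1, b_1 = 2g = 102, b_2 = 1.
Total = 1 + 102 + 1 = 104

104


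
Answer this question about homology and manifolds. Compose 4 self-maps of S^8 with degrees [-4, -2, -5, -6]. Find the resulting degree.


Degree is multiplicative: deg(composition) = product of degrees.
= (-4) * (-2) * (-5) * (-6) = 240

240


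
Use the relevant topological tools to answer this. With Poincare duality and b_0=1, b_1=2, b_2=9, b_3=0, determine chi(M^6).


By Poincare duality b_k = b_{6-k}, so full Betti numbers: b_0=1, b_1=2, b_2=9, b_3=0, b_4=9, b_5=2, b_6=1.
chi = sum (-1)^k b_k = 16

16


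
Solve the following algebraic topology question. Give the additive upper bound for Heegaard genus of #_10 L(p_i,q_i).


Heegaard genus satisfies g(A#B) <= g(A) + g(B).
Each lens space has g = 1.
Upper bound: 10 * 1 = 10

10


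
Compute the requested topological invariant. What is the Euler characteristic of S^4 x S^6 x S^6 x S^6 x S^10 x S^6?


chi is multiplicative: chi(X x Y) = chi(X) chi(Y).
Each even-dim sphere has chi = 2. There are 6 factors.
chi = 2^6 = 64

64


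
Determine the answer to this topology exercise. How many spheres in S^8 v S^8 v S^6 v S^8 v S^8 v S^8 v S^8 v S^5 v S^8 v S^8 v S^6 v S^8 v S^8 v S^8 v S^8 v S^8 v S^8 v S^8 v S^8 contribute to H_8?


For a wedge of spheres, H_k (k>0) is free on one generator per sphere of dimension k.
Spheres of dimension 8: count = 16.
b_8 = 16

16


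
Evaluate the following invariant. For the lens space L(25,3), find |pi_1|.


pi_1(L(p,q)) = Z/pZ for any q coprime to p.
|pi_1(L(25,3))| = 25

25


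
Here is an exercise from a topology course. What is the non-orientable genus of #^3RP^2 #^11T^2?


Since a >= 1, the sum is non-orientable; each T^2 can be replaced by RP^2 # RP^2 (since T^2#RP^2 = 3RP^2).
Total crosscaps k = 3 + 2*11 = 25.
Check via chi: chi = 3*1 + 11*0 - (3+11-1)*2 = -23 = 2 - k = -23. Consistent.

25


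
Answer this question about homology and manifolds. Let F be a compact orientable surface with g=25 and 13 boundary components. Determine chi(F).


For a compact orientable surface with genus g and b boundary components: chi = 2 - 2g - b.
chi = 2 - 2*25 - 13 = 2 - 50 - 13 = -61

-61


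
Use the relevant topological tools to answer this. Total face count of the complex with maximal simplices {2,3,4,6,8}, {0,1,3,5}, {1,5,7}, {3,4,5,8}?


Each maximal simplex on m vertices has 2^m - 1 nonempty faces.
Take the union (dedupe shared faces).
Total distinct faces = 55

55


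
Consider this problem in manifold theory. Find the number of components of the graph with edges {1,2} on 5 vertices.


Run DFS/union-find over 5 vertices.
V = 5, E = 1.
Number of components = 4

4


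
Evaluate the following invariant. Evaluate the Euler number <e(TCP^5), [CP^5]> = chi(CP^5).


For any closed oriented manifold, <e(TM),[M]> = chi(M).
chi(CP^5) = 5+1 = 6

6


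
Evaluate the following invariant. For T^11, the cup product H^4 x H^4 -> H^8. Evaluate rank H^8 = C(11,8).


Cup product: H^p x H^q -> H^{p+q}; here p+q = 4+4 = 8.
rank H^k(T^n) = C(n,k).
C(11,8) = 165

165


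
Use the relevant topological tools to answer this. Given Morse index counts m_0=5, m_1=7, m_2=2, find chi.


Morse theory: chi(M) = sum_k (-1)^k m_k where m_k = #(index-k critical points).
= (5) + (-7) + (2) = 0

0


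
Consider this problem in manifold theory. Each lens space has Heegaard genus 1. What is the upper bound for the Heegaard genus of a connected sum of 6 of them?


Heegaard genus satisfies g(A#B) <= g(A) + g(B).
Each lens space has g = 1.
Upper bound: 6 * 1 = 6

6


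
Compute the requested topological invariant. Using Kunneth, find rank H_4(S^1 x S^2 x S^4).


Each S^d has Poincare polynomial 1 + t^d.
The product S^1 x S^2 x S^4 has Poincare polynomial prod(1+t^d_i).
Expanding: b_0=1, b_1=1, b_2=1, b_3=1, b_4=1, b_5=1, b_6=1, b_7=1.
b_4 = 1

1


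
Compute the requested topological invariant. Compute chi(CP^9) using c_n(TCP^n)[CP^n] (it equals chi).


For any closed oriented manifold, <e(TM),[M]> = chi(M).
chi(CP^9) = 9+1 = 10

10


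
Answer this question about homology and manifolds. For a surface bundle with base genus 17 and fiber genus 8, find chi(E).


For a fiber bundle F -> E -> B (with CW structure): chi(E) = chi(B) * chi(F).
chi(Sigma_17) = -32, chi(Sigma_8) = -14.
chi(E) = (-32) * (-14) = 448

448


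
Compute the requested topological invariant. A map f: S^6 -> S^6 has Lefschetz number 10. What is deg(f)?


L(f) = 1 + (-1)^6 deg(f) on S^6.
10 = 1 + (-1)^6 * deg(f)
(-1)^6 * deg(f) = 9
deg(f) = 9

9


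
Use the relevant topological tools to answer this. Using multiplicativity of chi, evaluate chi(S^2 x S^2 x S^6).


chi is multiplicative: chi(X x Y) = chi(X) chi(Y).
Each even-dim sphere has chi = 2. There are 3 factors.
chi = 2^3 = 8

8


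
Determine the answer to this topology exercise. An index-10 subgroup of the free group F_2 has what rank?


Nielsen-Schreier: an index-n subgroup of F_r is free of rank 1 + n(r-1).
Equivalently: chi(cover) = n*chi(base); chi(vee_r S^1) = 1 - 2 = -1.
chi(E) = 10*(-1) = -10; rank = 1 - chi(E) = 1 - (-10) = 11.
rank = 1 + 10*(2-1) = 1 + 10 = 11

11


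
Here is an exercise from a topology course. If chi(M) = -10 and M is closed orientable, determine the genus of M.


chi = 2 - 2g for closed orientable surfaces.
-10 = 2 - 2g
2g = 2 - (-10) = 12
g = 6

6


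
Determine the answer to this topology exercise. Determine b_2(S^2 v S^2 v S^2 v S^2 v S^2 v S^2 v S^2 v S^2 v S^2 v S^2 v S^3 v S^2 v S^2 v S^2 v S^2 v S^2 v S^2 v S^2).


For a wedge of spheres, H_k (k>0) is free on one generator per sphere of dimension k.
Spheres of dimension 2: count = 17.
b_2 = 17

17


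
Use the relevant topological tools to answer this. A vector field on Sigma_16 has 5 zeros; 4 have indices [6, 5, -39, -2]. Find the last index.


Poincare-Hopf: sum of indices = chi(M).
chi(Sigma_16) = 2 - 2*16 = -30.
Sum of known indices = -30.
x = chi - (sum known) = -30 - (-30) = 0

0


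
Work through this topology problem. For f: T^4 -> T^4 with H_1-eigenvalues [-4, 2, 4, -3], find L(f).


For a torus self-map: L(f) = det(I - A) where A acts on H_1.
L(f) = (1--4) * (1-2) * (1-4) * (1--3) = 5 * -1 * -3 * 4 = 60

60


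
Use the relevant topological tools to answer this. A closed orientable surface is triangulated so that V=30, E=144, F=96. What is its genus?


chi = V - E + F = 30 - 144 + 96 = -18
For orientable closed surface: chi = 2 - 2g, so g = (2 - chi)/2.
g = (2 - (-18)) / 2 = 20 / 2 = 10

10


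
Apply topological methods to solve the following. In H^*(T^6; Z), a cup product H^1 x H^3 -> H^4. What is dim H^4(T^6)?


Cup product: H^p x H^q -> H^{p+q}; here p+q = 1+3 = 4.
rank H^k(T^n) = C(n,k).
C(6,4) = 15

15


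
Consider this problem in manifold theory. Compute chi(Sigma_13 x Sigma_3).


chi(Sigma_13) = 2 - 2*13 = -24
chi(Sigma_3) = 2 - 2*3 = -4
chi(product) = (-24) * (-4) = 96

96


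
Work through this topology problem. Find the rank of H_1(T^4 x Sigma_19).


pi_1(A x B) = pi_1(A) x pi_1(B); rank of abelianization = b_1.
b_1(T^4) = 4, b_1(Sigma_19) = 2*19 = 38.
b_1(product) = 4 + 38 = 42

42


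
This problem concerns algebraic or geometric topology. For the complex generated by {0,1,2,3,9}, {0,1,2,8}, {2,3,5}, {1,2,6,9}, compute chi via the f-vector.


Enumerate all faces; f-vector: f_0=8, f_1=18, f_2=17, f_3=7, f_4=1.
chi = sum (-1)^k f_k = 1

1


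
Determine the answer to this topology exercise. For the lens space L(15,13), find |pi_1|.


pi_1(L(p,q)) = Z/pZ for any q coprime to p.
|pi_1(L(15,13))| = 15

15


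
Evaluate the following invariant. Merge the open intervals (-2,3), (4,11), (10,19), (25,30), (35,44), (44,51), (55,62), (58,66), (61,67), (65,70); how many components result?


Sort and merge overlapping open intervals.
Merged: (-2,3), (4,19), (25,30), (35,44), (44,51), (55,70).
Number of components = 6

6


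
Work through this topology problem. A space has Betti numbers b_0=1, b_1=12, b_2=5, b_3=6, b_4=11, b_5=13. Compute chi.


chi = sum_k (-1)^k b_k.
= (1) + (-12) + (5) + (-6) + (11) + (-13)
= -14

-14


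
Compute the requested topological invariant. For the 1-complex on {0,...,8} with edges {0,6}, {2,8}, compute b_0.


Run DFS/union-find over 9 vertices.
V = 9, E = 2.
Number of components = 7

7


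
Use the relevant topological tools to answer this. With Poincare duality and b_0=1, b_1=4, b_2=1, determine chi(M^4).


By Poincare duality b_k = b_{4-k}, so full Betti numbers: b_0=1, b_1=4, b_2=1, b_3=4, b_4=1.
chi = sum (-1)^k b_k = -5

-5


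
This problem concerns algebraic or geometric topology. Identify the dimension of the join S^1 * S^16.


Join of spheres: S^m * S^n = S^{m+n+1}.
dim = 1 + 16 + 1 = 18

18


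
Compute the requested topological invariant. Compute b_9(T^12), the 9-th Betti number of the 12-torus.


By the Kunneth formula, b_k(T^n) = C(n,k).
b_9(T^12) = C(12,9).
C(12,9) = 12!/(9!*3!) = 220

220


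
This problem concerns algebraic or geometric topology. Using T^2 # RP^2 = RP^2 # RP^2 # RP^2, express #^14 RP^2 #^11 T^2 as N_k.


Since a >= 1, the sum is non-orientable; each T^2 can be replaced by RP^2 # RP^2 (since T^2#RP^2 = 3RP^2).
Total crosscaps k = 14 + 2*11 = 36.
Check via chi: chi = 14*1 + 11*0 - (14+11-1)*2 = -34 = 2 - k = -34. Consistent.

36


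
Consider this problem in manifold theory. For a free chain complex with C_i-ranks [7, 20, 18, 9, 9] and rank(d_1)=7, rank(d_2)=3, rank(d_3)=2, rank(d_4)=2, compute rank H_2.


rank H_k = rank(ker d_k) - rank(im d_{k+1}).
rank(ker d_2) = rank(C_2) - rank(d_2) = 18 - 3 = 15.
rank(im d_{2+1}) = 2.
rank H_2 = 15 - 2 = 13

13


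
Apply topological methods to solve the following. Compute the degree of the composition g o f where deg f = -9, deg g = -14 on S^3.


Degree is multiplicative under composition: deg(g o f) = deg(g) * deg(f).
= -14 * -9 = 126

126


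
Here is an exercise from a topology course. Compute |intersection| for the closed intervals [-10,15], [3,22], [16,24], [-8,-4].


Intersection = [max(a_i), min(b_i)] = [16, -4].
Since 16 > -4, the intersection is empty.
Length = 0

0


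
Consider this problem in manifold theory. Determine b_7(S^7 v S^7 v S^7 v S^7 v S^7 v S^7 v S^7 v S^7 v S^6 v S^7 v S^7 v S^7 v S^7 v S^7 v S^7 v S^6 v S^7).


For a wedge of spheres, H_k (k>0) is free on one generator per sphere of dimension k.
Spheres of dimension 7: count = 15.
b_7 = 15

15


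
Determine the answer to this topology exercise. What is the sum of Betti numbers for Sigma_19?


For Sigma_19: b_0 = 1, b_1 = 2g = 38, b_2 = 1.
Total = 1 + 38 + 1 = 40

40


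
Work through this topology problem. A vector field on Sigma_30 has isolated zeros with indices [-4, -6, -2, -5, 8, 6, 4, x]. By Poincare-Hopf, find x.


Poincare-Hopf: sum of indices = chi(M).
chi(Sigma_30) = 2 - 2*30 = -58.
Sum of known indices = 1.
x = chi - (sum known) = -58 - (1) = -59

-59


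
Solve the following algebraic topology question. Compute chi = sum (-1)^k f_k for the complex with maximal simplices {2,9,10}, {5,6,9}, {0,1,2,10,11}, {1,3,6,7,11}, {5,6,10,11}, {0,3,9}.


Enumerate all faces; f-vector: f_0=10, f_1=30, f_2=27, f_3=11, f_4=2.
chi = sum (-1)^k f_k = -2

-2


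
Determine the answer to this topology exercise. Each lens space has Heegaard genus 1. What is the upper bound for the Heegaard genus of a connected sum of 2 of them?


Heegaard genus satisfies g(A#B) <= g(A) + g(B).
Each lens space has g = 1.
Upper bound: 2 * 1 = 2

2


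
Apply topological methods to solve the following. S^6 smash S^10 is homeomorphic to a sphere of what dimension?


S^m ^ S^n = S^{m+n}.
k = 6 + 10 = 16

16


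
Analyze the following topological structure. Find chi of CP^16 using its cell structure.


CP^16 has one cell in each even dimension 0, 2, ..., 2*16 (16+1 cells total).
All cells are even-dimensional, so chi = number of cells.
chi = 16 + 1 = 17

17


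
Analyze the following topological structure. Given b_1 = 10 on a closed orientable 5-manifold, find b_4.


Poincare duality for closed orientable n-manifolds: b_k = b_{n-k}.
Here n = 5, so b_4 = b_1 = 10

10


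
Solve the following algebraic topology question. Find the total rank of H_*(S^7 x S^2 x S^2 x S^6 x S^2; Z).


Total Betti number is multiplicative under products.
Each S^d (d>=1) has total Betti number 2.
There are 5 sphere factors.
Total = 2^5 = 32

32


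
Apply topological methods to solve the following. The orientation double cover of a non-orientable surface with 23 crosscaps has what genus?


chi(N_23) = 2 - 23 = -21.
Double cover: chi(Sigma_g) = 2 * chi(N_23) = 2*(-21) = -42.
2 - 2g = -42, so g = (2 - (-42))/2 = 44/2 = 22

22


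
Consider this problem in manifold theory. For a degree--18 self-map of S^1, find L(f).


On S^1: L(f) = tr(f_0*) + (-1)^1 tr(f_1*) = 1 + (-1)^1 * deg(f).
L(f) = 1 + (-1)^1 * -18 = 1 + 18 = 19

19


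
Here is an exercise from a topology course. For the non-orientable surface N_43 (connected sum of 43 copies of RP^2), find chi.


For a non-orientable closed surface with k crosscaps: chi = 2 - k.
Here k = 43.
chi = 2 - 43 = -41

-41


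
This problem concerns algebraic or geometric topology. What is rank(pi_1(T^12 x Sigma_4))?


pi_1(A x B) = pi_1(A) x pi_1(B); rank of abelianization = b_1.
b_1(T^12) = 12, b_1(Sigma_4) = 2*4 = 8.
b_1(product) = 12 + 8 = 20

20


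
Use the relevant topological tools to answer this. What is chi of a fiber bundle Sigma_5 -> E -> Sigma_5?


For a fiber bundle F -> E -> B (with CW structure): chi(E) = chi(B) * chi(F).
chi(Sigma_5) = -8, chi(Sigma_5) = -8.
chi(E) = (-8) * (-8) = 64

64


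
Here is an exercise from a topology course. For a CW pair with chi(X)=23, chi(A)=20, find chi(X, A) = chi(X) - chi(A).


Relative Euler characteristic: chi(X, A) = chi(X) - chi(A).
= 23 - (20) = 3

3


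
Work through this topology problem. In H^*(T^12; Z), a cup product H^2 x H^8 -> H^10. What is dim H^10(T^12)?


Cup product: H^p x H^q -> H^{p+q}; here p+q = 2+8 = 10.
rank H^k(T^n) = C(n,k).
C(12,10) = 66

66


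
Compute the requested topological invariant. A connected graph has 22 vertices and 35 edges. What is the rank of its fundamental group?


For a connected graph: rank(pi_1) = b_1 = E - V + 1 = 1 - chi.
chi = V - E = 22 - 35 = -13.
rank = 1 - (-13) = 35 - 22 + 1 = 14

14


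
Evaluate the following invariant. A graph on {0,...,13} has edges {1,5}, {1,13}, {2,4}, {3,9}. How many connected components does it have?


Run DFS/union-find over 14 vertices.
V = 14, E = 4.
Number of components = 10

10


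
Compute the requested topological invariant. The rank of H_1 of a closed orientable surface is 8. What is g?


For a closed orientable surface: b_1 = 2g.
8 = 2g
g = 8 / 2 = 4

4


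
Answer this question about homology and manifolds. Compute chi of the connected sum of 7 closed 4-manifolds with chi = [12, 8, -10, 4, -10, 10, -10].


For n-manifolds: chi(A#B) = chi(A) + chi(B) - chi(S^4).
chi(S^4) = 1 + (-1)^4 = 2.
chi(#) = (sum chi_i) - (7-1)*chi(S^4) = 4 - 6*2 = -8

-8


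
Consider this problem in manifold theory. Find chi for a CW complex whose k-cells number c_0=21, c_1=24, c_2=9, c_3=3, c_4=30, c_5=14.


chi = sum_k (-1)^k c_k.
= (-1)^0*21 + (-1)^1*24 + (-1)^2*9 + (-1)^3*3 + (-1)^4*30 + (-1)^5*14
= (21) + (-24) + (9) + (-3) + (30) + (-14)
= 19

19


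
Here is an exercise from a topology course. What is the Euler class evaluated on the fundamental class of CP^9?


For any closed oriented manifold, <e(TM),[M]> = chi(M).
chi(CP^9) = 9+1 = 10

10


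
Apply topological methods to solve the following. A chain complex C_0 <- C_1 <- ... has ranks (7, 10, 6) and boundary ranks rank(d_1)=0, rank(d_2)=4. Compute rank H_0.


rank H_k = rank(ker d_k) - rank(im d_{k+1}).
rank(ker d_0) = rank(C_0) - rank(d_0) = 7 - 0 = 7.
rank(im d_{0+1}) = 0.
rank H_0 = 7 - 0 = 7

7


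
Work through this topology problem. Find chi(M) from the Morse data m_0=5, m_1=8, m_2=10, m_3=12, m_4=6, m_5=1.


Morse theory: chi(M) = sum_k (-1)^k m_k where m_k = #(index-k critical points).
= (5) + (-8) + (10) + (-12) + (6) + (-1) = 0

0


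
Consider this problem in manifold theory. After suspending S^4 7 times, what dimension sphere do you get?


Each suspension raises dimension by 1: Sigma S^n = S^{n+1}.
Sigma^7 S^4 = S^{4+7} = S^11

11


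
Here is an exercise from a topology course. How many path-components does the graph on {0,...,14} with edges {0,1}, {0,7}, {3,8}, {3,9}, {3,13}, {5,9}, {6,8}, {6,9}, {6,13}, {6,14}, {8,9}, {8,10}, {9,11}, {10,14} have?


Run DFS/union-find over 15 vertices.
V = 15, E = 14.
Number of components = 5

5


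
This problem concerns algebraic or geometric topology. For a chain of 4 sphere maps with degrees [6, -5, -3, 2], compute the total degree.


Degree is multiplicative: deg(composition) = product of degrees.
= (6) * (-5) * (-3) * (2) = 180

180


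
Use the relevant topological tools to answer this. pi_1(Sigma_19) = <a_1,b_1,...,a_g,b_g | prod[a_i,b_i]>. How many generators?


Standard presentation: pi_1(Sigma_g) = <a_1,b_1,...,a_g,b_g | [a_1,b_1]...[a_g,b_g] = 1>.
Number of generators = 2g = 2*19 = 38

38


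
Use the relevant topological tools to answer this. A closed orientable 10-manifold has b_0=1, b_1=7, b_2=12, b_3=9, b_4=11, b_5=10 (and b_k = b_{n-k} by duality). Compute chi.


By Poincare duality b_k = b_{10-k}, so full Betti numbers: b_0=1, b_1=7, b_2=12, b_3=9, b_4=11, b_5=10, b_6=11, b_7=9, b_8=12, b_9=7, b_10=1.
chi = sum (-1)^k b_k = 6

6


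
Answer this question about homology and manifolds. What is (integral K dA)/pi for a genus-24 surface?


Gauss-Bonnet: integral K dA = 2*pi*chi(M).
chi(Sigma_24) = 2 - 2*24 = -46.
(integral K dA)/pi = 2*chi = 2*(-46) = -92

-92


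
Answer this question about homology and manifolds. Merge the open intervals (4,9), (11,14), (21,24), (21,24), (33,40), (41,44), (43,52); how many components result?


Sort and merge overlapping open intervals.
Merged: (4,9), (11,14), (21,24), (33,40), (41,52).
Number of components = 5

5


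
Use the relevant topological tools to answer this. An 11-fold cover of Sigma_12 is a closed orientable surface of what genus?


For an n-sheeted cover: chi(E) = n * chi(B).
chi(Sigma_12) = 2 - 2*12 = -22.
chi(E) = 11 * (-22) = -242.
genus(E) = (2 - chi(E))/2 = (2 - (-242))/2 = 244/2 = 122

122


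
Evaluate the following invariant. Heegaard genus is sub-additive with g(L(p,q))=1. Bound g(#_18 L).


Heegaard genus satisfies g(A#B) <= g(A) + g(B).
Each lens space has g = 1.
Upper bound: 18 * 1 = 18

18


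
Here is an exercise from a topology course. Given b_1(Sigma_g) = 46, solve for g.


For a closed orientable surface: b_1 = 2g.
46 = 2g
g = 46 / 2 = 23

23


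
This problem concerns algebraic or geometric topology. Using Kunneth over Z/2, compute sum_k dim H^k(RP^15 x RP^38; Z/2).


dim H^*(RP^n; Z/2) = n+1 (one Z/2 in each degree 0..n).
Total Betti number is multiplicative.
Total = (15+1) * (38+1) = 16 * 39 = 624

624


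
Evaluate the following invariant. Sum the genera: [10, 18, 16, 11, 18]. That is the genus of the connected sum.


Genus is additive under connected sum of orientable surfaces.
g = 10 + 18 + 16 + 11 + 18 = 73

73


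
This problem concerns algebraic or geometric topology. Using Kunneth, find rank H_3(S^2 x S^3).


Each S^d has Poincare polynomial 1 + t^d.
The product S^2 x S^3 has Poincare polynomial prod(1+t^d_i).
Expanding: b_0=1, b_2=1, b_3=1, b_5=1.
b_3 = 1

1


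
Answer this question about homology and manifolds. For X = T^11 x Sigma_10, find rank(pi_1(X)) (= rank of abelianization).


pi_1(A x B) = pi_1(A) x pi_1(B); rank of abelianization = b_1.
b_1(T^11) = 11, b_1(Sigma_10) = 2*10 = 20.
b_1(product) = 11 + 20 = 31

31


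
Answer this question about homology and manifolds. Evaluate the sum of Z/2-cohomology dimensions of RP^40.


H^k(RP^40; Z/2) = Z/2 for each 0 <= k <= 40.
Total dimension = 40 + 1 = 41

41


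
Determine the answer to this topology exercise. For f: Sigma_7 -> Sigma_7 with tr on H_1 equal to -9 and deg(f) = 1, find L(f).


L(f) = tr(f_0*) - tr(f_1*) + tr(f_2*).
= 1 - (-9) + (1)
= 11

11


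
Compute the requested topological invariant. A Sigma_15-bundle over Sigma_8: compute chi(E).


For a fiber bundle F -> E -> B (with CW structure): chi(E) = chi(B) * chi(F).
chi(Sigma_8) = -14, chi(Sigma_15) = -28.
chi(E) = (-14) * (-28) = 392

392


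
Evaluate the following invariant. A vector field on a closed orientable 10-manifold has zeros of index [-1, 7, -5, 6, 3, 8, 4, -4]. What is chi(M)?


Poincare-Hopf: chi(M) = sum of indices of zeros.
chi = (-1) + (7) + (-5) + (6) + (3) + (8) + (4) + (-4) = 18

18


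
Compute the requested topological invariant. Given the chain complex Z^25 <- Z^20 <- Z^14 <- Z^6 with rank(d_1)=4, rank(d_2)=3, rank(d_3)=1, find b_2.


rank H_k = rank(ker d_k) - rank(im d_{k+1}).
rank(ker d_2) = rank(C_2) - rank(d_2) = 14 - 3 = 11.
rank(im d_{2+1}) = 1.
rank H_2 = 11 - 1 = 10

10


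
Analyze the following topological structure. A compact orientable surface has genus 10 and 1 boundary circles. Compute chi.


For a compact orientable surface with genus g and b boundary components: chi = 2 - 2g - b.
chi = 2 - 2*10 - 1 = 2 - 20 - 1 = -19

-19


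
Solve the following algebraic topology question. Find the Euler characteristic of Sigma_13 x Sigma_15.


chi(Sigma_13) = 2 - 2*13 = -24
chi(Sigma_15) = 2 - 2*15 = -28
chi(product) = (-24) * (-28) = 672

672


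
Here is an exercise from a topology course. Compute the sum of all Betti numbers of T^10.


b_k(T^10) = C(10,k), so the sum over k is sum_k C(10,k) = 2^10.
Total = 2^10 = 1024

1024


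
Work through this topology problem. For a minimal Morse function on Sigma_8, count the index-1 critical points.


A perfect Morse function has m_k = b_k.
For Sigma_8: b_0=1, b_1=2g=16, b_2=1.
Saddles m_1 = 2g = 16

16


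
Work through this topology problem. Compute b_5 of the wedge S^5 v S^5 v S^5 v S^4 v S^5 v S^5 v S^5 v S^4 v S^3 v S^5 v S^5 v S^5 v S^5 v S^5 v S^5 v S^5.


For a wedge of spheres, H_k (k>0) is free on one generator per sphere of dimension k.
Spheres of dimension 5: count = 13.
b_5 = 13

13


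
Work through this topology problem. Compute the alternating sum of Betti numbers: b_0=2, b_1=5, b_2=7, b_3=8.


chi = sum_k (-1)^k b_k.
= (2) + (-5) + (7) + (-8)
= -4

-4


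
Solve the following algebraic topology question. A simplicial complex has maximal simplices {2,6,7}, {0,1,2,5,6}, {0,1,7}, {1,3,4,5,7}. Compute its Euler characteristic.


Enumerate all faces; f-vector: f_0=8, f_1=22, f_2=22, f_3=10, f_4=2.
chi = sum (-1)^k f_k = 0

0


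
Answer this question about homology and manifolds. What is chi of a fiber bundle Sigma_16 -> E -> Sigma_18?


For a fiber bundle F -> E -> B (with CW structure): chi(E) = chi(B) * chi(F).
chi(Sigma_18) = -34, chi(Sigma_16) = -30.
chi(E) = (-34) * (-30) = 1020

1020


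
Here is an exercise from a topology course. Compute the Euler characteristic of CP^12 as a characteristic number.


For any closed oriented manifold, <e(TM),[M]> = chi(M).
chi(CP^12) = 12+1 = 13

13


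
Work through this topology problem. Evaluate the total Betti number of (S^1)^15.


b_k(T^15) = C(15,k), so the sum over k is sum_k C(15,k) = 2^15.
Total = 2^15 = 32768

32768


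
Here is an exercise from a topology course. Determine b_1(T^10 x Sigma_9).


pi_1(A x B) = pi_1(A) x pi_1(B); rank of abelianization = b_1.
b_1(T^10) = 10, b_1(Sigma_9) = 2*9 = 18.
b_1(product) = 10 + 18 = 28

28
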